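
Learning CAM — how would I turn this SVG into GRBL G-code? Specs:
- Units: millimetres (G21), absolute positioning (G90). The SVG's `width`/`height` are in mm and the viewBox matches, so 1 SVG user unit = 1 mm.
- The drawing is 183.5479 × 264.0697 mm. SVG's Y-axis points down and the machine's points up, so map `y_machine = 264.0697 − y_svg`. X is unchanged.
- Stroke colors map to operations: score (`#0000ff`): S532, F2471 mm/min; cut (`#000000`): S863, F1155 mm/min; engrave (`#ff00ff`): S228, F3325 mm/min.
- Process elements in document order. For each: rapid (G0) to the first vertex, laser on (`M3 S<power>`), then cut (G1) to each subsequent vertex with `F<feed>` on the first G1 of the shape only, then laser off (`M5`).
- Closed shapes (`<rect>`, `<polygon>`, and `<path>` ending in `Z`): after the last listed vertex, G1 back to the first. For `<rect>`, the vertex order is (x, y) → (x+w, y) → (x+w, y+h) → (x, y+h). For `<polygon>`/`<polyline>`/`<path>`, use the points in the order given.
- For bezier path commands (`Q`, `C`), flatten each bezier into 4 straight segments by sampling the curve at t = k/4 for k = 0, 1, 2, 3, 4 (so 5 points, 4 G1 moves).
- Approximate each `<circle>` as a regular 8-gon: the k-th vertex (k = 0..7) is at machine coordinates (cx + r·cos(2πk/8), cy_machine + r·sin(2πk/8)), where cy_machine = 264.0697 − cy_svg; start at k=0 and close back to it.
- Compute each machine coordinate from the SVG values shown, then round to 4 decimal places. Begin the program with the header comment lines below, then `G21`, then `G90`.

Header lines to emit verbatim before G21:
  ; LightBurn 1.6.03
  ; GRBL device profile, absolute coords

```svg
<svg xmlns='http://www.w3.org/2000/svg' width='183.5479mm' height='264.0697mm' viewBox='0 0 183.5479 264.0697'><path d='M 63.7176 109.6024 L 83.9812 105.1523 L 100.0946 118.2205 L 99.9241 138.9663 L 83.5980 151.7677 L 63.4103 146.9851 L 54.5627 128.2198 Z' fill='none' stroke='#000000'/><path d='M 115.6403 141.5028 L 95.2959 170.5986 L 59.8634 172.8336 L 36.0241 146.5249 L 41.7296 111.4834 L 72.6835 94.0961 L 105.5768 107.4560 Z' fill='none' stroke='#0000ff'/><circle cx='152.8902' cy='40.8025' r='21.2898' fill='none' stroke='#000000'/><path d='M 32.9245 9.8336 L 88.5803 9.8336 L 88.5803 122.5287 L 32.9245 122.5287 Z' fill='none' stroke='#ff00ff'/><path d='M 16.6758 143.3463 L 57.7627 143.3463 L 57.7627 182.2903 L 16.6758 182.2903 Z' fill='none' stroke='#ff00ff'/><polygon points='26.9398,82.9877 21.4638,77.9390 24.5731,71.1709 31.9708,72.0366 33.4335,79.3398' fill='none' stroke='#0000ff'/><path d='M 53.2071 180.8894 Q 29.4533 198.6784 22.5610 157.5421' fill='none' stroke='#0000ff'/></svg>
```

; LightBurn 1.6.03
; GRBL device profile, absolute coords
G21
G90
G0 X63.7176 Y154.4673
M3 S863
G1 X83.9812 Y158.9174 F1155
G1 X100.0946 Y145.8492
G1 X99.9241 Y125.1034
G1 X83.5980 Y112.3020
G1 X63.4103 Y117.0846
G1 X54.5627 Y135.8499
G1 X63.7176 Y154.4673
M5
G0 X115.6403 Y122.5669
M3 S532
G1 X95.2959 Y93.4711 F2471
G1 X59.8634 Y91.2361
G1 X36.0241 Y117.5448
G1 X41.7296 Y152.5863
G1 X72.6835 Y169.9736
G1 X105.5768 Y156.6137
G1 X115.6403 Y122.5669
M5
G0 X174.1800 Y223.2672
M3 S863
G1 X167.9444 Y238.3214 F1155
G1 X152.8902 Y244.5570
G1 X137.8360 Y238.3214
G1 X131.6004 Y223.2672
G1 X137.8360 Y208.2130
G1 X152.8902 Y201.9774
G1 X167.9444 Y208.2130
G1 X174.1800 Y223.2672
M5
G0 X32.9245 Y254.2361
M3 S228
G1 X88.5803 Y254.2361 F3325
G1 X88.5803 Y141.5410
G1 X32.9245 Y141.5410
G1 X32.9245 Y254.2361
M5
G0 X16.6758 Y120.7234
M3 S228
G1 X57.7627 Y120.7234 F3325
G1 X57.7627 Y81.7794
G1 X16.6758 Y81.7794
G1 X16.6758 Y120.7234
M5
G0 X26.9398 Y181.0820
M3 S532
G1 X21.4638 Y186.1307 F2471
G1 X24.5731 Y192.8988
G1 X31.9708 Y192.0331
G1 X33.4335 Y184.7299
G1 X26.9398 Y181.0820
M5
G0 X53.2071 Y83.1803
M3 S532
G1 X42.3840 Y77.9686 F2471
G1 X33.6687 Y80.1226
G1 X27.0610 Y89.6423
G1 X22.5610 Y106.5276
M5

Since the viewBox matches the mm dimensions, user units are millimetres directly. The only transform is the Y-flip y_m = 264.0697 − y_svg.

Shape 1 is a regular polygon drawn with `<path>`. Its stroke #000000 means cut at S863, F1155. After flipping Y the toolpath is (63.7176,154.4673) → (83.9812,158.9174) → (100.0946,145.8492) → (99.9241,125.1034) → (83.5980,112.3020) → (63.4103,117.0846) → (54.5627,135.8499) → (63.7176,154.4673), returning to the start.

Shape 2 is a regular polygon drawn with `<path>`. Its stroke #0000ff means score at S532, F2471. After flipping Y the toolpath is (115.6403,122.5669) → (95.2959,93.4711) → (59.8634,91.2361) → (36.0241,117.5448) → (41.7296,152.5863) → (72.6835,169.9736) → (105.5768,156.6137) → (115.6403,122.5669), returning to the start.

Shape 3 is a circle drawn with `<circle>`. Its stroke #000000 means cut at S863, F1155. After flipping Y the toolpath is (174.1800,223.2672) → (167.9444,238.3214) → (152.8902,244.5570) → (137.8360,238.3214) → (131.6004,223.2672) → (137.8360,208.2130) → (152.8902,201.9774) → (167.9444,208.2130) → (174.1800,223.2672), returning to the start.

Shape 4 is a rectangle drawn with `<path>`. Its stroke #ff00ff means engrave at S228, F3325. After flipping Y the toolpath is (32.9245,254.2361) → (88.5803,254.2361) → (88.5803,141.5410) → (32.9245,141.5410) → (32.9245,254.2361), returning to the start.

Shape 5 is a rectangle drawn with `<path>`. Its stroke #ff00ff means engrave at S228, F3325. After flipping Y the toolpath is (16.6758,120.7234) → (57.7627,120.7234) → (57.7627,81.7794) → (16.6758,81.7794) → (16.6758,120.7234), returning to the start.

Shape 6 is a regular polygon drawn with `<polygon>`. Its stroke #0000ff means score at S532, F2471. After flipping Y the toolpath is (26.9398,181.0820) → (21.4638,186.1307) → (24.5731,192.8988) → (31.9708,192.0331) → (33.4335,184.7299) → (26.9398,181.0820), returning to the start.

Shape 7 is a quadratic bezier drawn with `<path>`. Its stroke #0000ff means score at S532, F2471. After flipping Y the toolpath is (53.2071,83.1803) → (42.3840,77.9686) → (33.6687,80.1226) → (27.0610,89.6423) → (22.5610,106.5276).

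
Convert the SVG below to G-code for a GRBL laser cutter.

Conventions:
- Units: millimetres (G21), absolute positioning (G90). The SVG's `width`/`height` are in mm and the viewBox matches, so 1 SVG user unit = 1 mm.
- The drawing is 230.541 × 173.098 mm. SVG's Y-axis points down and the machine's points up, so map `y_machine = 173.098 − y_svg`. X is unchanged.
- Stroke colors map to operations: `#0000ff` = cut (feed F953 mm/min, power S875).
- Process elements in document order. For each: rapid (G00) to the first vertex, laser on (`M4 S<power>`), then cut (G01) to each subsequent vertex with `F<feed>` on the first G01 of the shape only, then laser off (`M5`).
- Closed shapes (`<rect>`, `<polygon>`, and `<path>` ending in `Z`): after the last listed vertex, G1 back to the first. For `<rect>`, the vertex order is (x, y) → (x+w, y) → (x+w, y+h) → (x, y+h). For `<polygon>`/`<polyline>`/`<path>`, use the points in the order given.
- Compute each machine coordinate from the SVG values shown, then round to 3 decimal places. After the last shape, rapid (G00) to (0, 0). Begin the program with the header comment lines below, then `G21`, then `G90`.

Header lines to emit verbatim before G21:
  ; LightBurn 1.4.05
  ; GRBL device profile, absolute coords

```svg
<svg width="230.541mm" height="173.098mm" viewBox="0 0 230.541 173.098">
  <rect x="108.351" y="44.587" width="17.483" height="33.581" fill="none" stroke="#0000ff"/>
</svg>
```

1 u = 1 mm; y_m = 173.098 − y.

[1] `<rect>` rectangle, #0000ff→cut S875 F953: (108.351,128.511) → (125.834,128.511) → (125.834,94.930) → (108.351,94.930) → (108.351,128.511) (closed)

; LightBurn 1.4.05
; GRBL device profile, absolute coords
G21
G90
G00 X108.351 Y128.511
M4 S875
G01 X125.834 Y128.511 F953
G01 X125.834 Y94.930
G01 X108.351 Y94.930
G01 X108.351 Y128.511
M5
G00 X0.000 Y0.000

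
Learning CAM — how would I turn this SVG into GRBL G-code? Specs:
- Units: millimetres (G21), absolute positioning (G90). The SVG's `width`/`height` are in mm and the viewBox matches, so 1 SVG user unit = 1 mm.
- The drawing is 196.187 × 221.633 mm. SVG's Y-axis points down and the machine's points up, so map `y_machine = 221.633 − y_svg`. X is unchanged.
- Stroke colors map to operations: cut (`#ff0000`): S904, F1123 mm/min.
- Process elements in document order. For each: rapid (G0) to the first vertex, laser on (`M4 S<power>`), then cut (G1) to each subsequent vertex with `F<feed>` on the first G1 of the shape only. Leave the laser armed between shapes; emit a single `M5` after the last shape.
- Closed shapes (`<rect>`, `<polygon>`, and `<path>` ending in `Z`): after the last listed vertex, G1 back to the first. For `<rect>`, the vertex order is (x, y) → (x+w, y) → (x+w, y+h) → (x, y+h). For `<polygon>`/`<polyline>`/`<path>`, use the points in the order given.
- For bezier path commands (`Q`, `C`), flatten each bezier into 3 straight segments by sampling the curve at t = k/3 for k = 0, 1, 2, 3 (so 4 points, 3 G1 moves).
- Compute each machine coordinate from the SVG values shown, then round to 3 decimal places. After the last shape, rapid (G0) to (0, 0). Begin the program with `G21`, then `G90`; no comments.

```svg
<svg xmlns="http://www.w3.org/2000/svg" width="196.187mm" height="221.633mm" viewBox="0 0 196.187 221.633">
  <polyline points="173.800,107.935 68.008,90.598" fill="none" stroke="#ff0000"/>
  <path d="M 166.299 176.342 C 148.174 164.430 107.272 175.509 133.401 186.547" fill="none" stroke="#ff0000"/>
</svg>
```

1 u = 1 mm; y_m = 221.633 − y.

[1] `<polyline>` line segment, #ff0000→cut S904 F1123: (173.800,113.698) → (68.008,131.035)

[2] `<path>` cubic bezier, #ff0000→cut S904 F1123: (166.299,45.291) → (143.908,50.392) → (126.289,45.285) → (133.401,35.086)

G21
G90
G0 X173.800 Y113.698
M4 S904
G1 X68.008 Y131.035 F1123
G0 X166.299 Y45.291
M4 S904
G1 X143.908 Y50.392 F1123
G1 X126.289 Y45.285
G1 X133.401 Y35.086
M5
G0 X0.000 Y0.000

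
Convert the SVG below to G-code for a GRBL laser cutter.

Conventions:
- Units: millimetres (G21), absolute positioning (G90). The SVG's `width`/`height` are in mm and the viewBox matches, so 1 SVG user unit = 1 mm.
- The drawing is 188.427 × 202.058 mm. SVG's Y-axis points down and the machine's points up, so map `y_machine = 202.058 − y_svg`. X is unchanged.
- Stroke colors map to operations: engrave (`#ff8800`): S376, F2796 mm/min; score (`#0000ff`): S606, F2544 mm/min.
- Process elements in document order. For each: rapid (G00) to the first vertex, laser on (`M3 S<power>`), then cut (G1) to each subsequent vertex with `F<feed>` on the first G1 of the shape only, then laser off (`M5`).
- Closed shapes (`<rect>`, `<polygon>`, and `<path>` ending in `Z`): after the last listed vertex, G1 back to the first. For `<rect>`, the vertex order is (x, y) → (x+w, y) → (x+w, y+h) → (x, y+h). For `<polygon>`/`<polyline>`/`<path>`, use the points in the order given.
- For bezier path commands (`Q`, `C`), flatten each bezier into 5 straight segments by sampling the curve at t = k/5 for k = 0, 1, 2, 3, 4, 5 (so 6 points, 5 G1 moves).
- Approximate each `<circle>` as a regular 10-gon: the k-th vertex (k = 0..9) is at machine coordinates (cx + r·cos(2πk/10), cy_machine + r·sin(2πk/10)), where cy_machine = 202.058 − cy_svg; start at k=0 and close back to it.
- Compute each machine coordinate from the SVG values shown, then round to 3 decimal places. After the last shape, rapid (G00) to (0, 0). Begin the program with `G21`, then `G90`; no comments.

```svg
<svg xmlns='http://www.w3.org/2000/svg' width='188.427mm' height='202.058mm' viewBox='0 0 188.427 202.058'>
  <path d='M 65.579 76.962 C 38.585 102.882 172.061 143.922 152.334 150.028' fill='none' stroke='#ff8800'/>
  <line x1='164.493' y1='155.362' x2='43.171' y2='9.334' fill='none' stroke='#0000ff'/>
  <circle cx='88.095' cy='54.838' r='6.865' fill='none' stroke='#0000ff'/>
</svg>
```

1 u = 1 mm; y_m = 202.058 − y.

[1] `<path>` cubic bezier, #ff8800→engrave S376 F2796: (65.579,125.096) → (66.130,108.130) → (90.137,89.938) → (122.544,72.922) → (148.295,59.485) → (152.334,52.030)

[2] `<line>` line segment, #0000ff→score S606 F2544: (164.493,46.696) → (43.171,192.724)

[3] `<circle>` circle, #0000ff→score S606 F2544: (94.960,147.220) → (93.649,151.255) → (90.216,153.749) → (85.974,153.749) → (82.541,151.255) → (81.230,147.220) → (82.541,143.185) → (85.974,140.691) → (90.216,140.691) → (93.649,143.185) → (94.960,147.220) (closed)

G21
G90
G00 X65.579 Y125.096
M3 S376
G1 X66.130 Y108.130 F2796
G1 X90.137 Y89.938
G1 X122.544 Y72.922
G1 X148.295 Y59.485
G1 X152.334 Y52.030
M5
G00 X164.493 Y46.696
M3 S606
G1 X43.171 Y192.724 F2544
M5
G00 X94.960 Y147.220
M3 S606
G1 X93.649 Y151.255 F2544
G1 X90.216 Y153.749
G1 X85.974 Y153.749
G1 X82.541 Y151.255
G1 X81.230 Y147.220
G1 X82.541 Y143.185
G1 X85.974 Y140.691
G1 X90.216 Y140.691
G1 X93.649 Y143.185
G1 X94.960 Y147.220
M5
G00 X0.000 Y0.000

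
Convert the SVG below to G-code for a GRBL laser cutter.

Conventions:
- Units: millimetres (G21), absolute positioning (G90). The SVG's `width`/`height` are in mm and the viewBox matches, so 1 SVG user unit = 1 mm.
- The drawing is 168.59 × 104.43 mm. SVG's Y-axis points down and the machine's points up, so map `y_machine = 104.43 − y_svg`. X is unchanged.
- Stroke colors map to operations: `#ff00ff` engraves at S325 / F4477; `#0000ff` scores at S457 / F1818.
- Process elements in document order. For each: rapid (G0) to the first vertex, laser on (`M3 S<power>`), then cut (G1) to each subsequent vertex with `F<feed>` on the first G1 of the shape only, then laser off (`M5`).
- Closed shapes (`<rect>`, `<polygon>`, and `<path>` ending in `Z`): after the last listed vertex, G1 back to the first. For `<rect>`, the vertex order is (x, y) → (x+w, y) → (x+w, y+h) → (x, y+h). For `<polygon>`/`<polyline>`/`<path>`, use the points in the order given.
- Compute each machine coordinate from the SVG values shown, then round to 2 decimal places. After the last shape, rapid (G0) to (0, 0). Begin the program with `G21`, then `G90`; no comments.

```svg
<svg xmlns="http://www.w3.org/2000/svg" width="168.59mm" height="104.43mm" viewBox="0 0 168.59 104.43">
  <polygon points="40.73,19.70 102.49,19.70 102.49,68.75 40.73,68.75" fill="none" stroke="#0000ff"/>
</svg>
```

Since the viewBox matches the mm dimensions, user units are millimetres directly. The only transform is the Y-flip y_m = 104.43 − y_svg.

Shape 1 is a rectangle drawn with `<polygon>`. Its stroke #0000ff means score at S457, F1818. After flipping Y the toolpath is (40.73,84.73) → (102.49,84.73) → (102.49,35.68) → (40.73,35.68) → (40.73,84.73), returning to the start.

G21
G90
G0 X40.73 Y84.73
M3 S457
G1 X102.49 Y84.73 F1818
G1 X102.49 Y35.68
G1 X40.73 Y35.68
G1 X40.73 Y84.73
M5
G0 X0.00 Y0.00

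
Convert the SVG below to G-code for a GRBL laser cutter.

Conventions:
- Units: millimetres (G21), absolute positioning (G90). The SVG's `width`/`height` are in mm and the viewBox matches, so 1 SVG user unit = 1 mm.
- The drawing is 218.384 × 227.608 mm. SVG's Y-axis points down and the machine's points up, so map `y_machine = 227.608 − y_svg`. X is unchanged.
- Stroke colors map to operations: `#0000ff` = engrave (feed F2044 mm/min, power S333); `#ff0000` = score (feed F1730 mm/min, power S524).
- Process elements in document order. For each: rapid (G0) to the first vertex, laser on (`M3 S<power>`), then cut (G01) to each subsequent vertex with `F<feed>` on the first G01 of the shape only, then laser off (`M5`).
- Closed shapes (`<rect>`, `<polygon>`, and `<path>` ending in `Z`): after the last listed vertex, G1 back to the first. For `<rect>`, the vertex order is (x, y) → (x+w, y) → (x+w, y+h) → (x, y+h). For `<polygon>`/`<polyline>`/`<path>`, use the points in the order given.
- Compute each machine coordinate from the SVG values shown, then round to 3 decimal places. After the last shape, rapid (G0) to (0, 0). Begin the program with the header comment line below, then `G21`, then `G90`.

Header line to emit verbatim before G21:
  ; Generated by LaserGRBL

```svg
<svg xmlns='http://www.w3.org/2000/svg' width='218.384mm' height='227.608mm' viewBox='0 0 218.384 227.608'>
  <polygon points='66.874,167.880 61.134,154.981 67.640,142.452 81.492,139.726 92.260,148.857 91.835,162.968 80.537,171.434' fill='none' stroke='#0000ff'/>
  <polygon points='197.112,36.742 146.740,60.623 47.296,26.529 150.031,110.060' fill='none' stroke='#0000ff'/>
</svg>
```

1 u = 1 mm; y_m = 227.608 − y.

[1] `<polygon>` regular polygon, #0000ff→engrave S333 F2044: (66.874,59.728) → (61.134,72.627) → (67.640,85.156) → (81.492,87.882) → (92.260,78.751) → (91.835,64.640) → (80.537,56.174) → (66.874,59.728) (closed)

[2] `<polygon>` closed polygon, #0000ff→engrave S333 F2044: (197.112,190.866) → (146.740,166.985) → (47.296,201.079) → (150.031,117.548) → (197.112,190.866) (closed)

; Generated by LaserGRBL
G21
G90
G0 X66.874 Y59.728
M3 S333
G01 X61.134 Y72.627 F2044
G01 X67.640 Y85.156
G01 X81.492 Y87.882
G01 X92.260 Y78.751
G01 X91.835 Y64.640
G01 X80.537 Y56.174
G01 X66.874 Y59.728
M5
G0 X197.112 Y190.866
M3 S333
G01 X146.740 Y166.985 F2044
G01 X47.296 Y201.079
G01 X150.031 Y117.548
G01 X197.112 Y190.866
M5
G0 X0.000 Y0.000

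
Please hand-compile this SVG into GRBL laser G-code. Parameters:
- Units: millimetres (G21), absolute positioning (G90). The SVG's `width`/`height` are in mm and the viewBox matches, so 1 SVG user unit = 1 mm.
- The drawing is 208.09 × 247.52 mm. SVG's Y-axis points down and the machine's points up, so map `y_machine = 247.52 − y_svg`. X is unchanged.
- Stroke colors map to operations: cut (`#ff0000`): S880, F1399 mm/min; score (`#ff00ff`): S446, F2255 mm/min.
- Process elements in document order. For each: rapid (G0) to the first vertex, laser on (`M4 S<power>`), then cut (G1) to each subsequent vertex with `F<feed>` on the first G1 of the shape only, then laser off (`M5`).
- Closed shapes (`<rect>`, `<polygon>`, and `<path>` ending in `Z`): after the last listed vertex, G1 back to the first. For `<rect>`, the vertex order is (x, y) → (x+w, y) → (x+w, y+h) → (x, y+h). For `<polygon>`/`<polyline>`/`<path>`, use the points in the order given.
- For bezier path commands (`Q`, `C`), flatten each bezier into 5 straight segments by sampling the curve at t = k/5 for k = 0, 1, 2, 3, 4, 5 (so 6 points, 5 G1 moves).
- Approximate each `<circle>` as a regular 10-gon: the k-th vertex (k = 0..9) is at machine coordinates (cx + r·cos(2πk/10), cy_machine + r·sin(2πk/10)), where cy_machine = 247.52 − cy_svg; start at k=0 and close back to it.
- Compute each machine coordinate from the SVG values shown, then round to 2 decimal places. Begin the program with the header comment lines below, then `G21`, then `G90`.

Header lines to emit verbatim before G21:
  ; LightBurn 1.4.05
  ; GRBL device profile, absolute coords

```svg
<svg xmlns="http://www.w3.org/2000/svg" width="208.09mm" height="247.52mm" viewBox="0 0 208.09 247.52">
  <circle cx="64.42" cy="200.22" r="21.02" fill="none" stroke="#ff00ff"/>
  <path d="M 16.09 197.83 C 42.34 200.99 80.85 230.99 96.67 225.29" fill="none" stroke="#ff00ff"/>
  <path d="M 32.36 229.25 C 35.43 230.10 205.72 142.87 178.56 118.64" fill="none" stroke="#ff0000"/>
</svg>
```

1 u = 1 mm; y_m = 247.52 − y.

[1] `<circle>` circle, #ff00ff→score S446 F2255: (85.44,47.30) → (81.43,59.66) → (70.92,67.29) → (57.92,67.29) → (47.41,59.66) → (43.40,47.30) → (47.41,34.94) → (57.92,27.31) → (70.92,27.31) → (81.43,34.94) → (85.44,47.30) (closed)

[2] `<path>` cubic bezier, #ff00ff→score S446 F2255: (16.09,49.69) → (33.03,45.07) → (51.24,37.02) → (69.03,28.52) → (84.73,22.59) → (96.67,22.23)

[3] `<path>` cubic bezier, #ff0000→cut S880 F1399: (32.36,18.27) → (51.35,27.12) → (92.97,49.86) → (139.71,79.23) → (174.08,107.99) → (178.56,128.88)

; LightBurn 1.4.05
; GRBL device profile, absolute coords
G21
G90
G0 X85.44 Y47.30
M4 S446
G1 X81.43 Y59.66 F2255
G1 X70.92 Y67.29
G1 X57.92 Y67.29
G1 X47.41 Y59.66
G1 X43.40 Y47.30
G1 X47.41 Y34.94
G1 X57.92 Y27.31
G1 X70.92 Y27.31
G1 X81.43 Y34.94
G1 X85.44 Y47.30
M5
G0 X16.09 Y49.69
M4 S446
G1 X33.03 Y45.07 F2255
G1 X51.24 Y37.02
G1 X69.03 Y28.52
G1 X84.73 Y22.59
G1 X96.67 Y22.23
M5
G0 X32.36 Y18.27
M4 S880
G1 X51.35 Y27.12 F1399
G1 X92.97 Y49.86
G1 X139.71 Y79.23
G1 X174.08 Y107.99
G1 X178.56 Y128.88
M5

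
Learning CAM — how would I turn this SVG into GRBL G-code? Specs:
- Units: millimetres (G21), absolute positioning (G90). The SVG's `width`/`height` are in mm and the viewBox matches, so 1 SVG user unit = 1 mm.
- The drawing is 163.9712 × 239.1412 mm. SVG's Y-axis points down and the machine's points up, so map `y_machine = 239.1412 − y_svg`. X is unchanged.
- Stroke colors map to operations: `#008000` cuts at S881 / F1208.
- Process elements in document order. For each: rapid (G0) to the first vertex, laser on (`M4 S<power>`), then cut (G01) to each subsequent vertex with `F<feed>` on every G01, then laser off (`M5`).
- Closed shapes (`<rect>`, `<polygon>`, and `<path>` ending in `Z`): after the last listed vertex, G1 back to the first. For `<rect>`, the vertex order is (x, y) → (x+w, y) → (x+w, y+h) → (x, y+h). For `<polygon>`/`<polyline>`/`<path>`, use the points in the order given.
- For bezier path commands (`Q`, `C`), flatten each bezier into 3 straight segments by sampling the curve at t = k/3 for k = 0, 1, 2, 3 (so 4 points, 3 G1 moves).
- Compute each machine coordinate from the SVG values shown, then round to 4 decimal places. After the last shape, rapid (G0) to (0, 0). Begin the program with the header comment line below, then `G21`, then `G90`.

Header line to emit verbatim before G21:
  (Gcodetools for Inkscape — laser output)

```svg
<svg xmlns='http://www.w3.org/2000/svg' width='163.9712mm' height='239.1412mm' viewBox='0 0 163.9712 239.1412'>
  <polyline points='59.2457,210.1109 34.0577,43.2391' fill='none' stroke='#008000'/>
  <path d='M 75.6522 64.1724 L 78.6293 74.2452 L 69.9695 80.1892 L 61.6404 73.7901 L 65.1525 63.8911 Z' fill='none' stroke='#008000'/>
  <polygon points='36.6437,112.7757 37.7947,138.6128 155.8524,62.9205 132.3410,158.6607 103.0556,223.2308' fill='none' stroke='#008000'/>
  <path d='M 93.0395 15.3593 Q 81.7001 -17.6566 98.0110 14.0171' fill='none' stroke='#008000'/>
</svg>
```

Since the viewBox matches the mm dimensions, user units are millimetres directly. The only transform is the Y-flip y_m = 239.1412 − y_svg.

Shape 1 is a line segment drawn with `<polyline>`. Its stroke #008000 means cut at S881, F1208. After flipping Y the toolpath is (59.2457,29.0303) → (34.0577,195.9021).

Shape 2 is a regular polygon drawn with `<path>`. Its stroke #008000 means cut at S881, F1208. After flipping Y the toolpath is (75.6522,174.9688) → (78.6293,164.8960) → (69.9695,158.9520) → (61.6404,165.3511) → (65.1525,175.2501) → (75.6522,174.9688), returning to the start.

Shape 3 is a closed polygon drawn with `<polygon>`. Its stroke #008000 means cut at S881, F1208. After flipping Y the toolpath is (36.6437,126.3655) → (37.7947,100.5284) → (155.8524,176.2207) → (132.3410,80.4805) → (103.0556,15.9104) → (36.6437,126.3655), returning to the start.

Shape 4 is a quadratic bezier drawn with `<path>`. Its stroke #008000 means cut at S881, F1208. After flipping Y the toolpath is (93.0395,223.7819) → (88.5522,238.6048) → (90.2093,239.0522) → (98.0110,225.1241).

(Gcodetools for Inkscape — laser output)
G21
G90
G0 X59.2457 Y29.0303
M4 S881
G01 X34.0577 Y195.9021 F1208
M5
G0 X75.6522 Y174.9688
M4 S881
G01 X78.6293 Y164.8960 F1208
G01 X69.9695 Y158.9520 F1208
G01 X61.6404 Y165.3511 F1208
G01 X65.1525 Y175.2501 F1208
G01 X75.6522 Y174.9688 F1208
M5
G0 X36.6437 Y126.3655
M4 S881
G01 X37.7947 Y100.5284 F1208
G01 X155.8524 Y176.2207 F1208
G01 X132.3410 Y80.4805 F1208
G01 X103.0556 Y15.9104 F1208
G01 X36.6437 Y126.3655 F1208
M5
G0 X93.0395 Y223.7819
M4 S881
G01 X88.5522 Y238.6048 F1208
G01 X90.2093 Y239.0522 F1208
G01 X98.0110 Y225.1241 F1208
M5
G0 X0.0000 Y0.0000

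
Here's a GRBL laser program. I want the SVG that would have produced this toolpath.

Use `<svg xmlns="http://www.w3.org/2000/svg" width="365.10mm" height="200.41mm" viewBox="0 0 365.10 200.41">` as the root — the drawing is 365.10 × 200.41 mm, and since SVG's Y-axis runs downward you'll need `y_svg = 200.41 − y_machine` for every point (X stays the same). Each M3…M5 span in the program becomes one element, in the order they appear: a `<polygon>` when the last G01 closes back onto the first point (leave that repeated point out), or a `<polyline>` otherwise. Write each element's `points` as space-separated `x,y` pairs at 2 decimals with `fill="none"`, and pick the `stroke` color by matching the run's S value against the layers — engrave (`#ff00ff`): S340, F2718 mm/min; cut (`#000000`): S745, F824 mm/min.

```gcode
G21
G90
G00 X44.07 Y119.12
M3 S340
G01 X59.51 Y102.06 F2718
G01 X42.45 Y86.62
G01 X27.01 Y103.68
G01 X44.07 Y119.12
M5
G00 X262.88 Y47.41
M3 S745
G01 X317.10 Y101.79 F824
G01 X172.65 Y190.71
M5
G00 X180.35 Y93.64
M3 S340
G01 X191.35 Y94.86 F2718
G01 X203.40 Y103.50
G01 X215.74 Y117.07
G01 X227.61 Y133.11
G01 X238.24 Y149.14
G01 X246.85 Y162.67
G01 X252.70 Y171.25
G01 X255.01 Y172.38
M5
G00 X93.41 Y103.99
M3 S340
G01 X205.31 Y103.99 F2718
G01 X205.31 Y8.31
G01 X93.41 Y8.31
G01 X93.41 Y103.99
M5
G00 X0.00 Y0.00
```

Each laser-on run becomes one SVG element. Flip Y back into SVG space with y_svg = 200.41 − y_machine.

Run 1: the run's S340 means `#ff00ff` (engrave). The run returns to its start, so emit a `<polygon>` with points (Y-flipped): 44.07,81.29 59.51,98.35 42.45,113.79 27.01,96.73.

Run 2: the run's S745 means `#000000` (cut). The run is open, so emit a `<polyline>` with points (Y-flipped): 262.88,153.00 317.10,98.62 172.65,9.70.

Run 3: power S340 maps to stroke `#ff00ff` (engrave). The run is open, so emit a `<polyline>` with points (Y-flipped): 180.35,106.77 191.35,105.55 203.40,96.91 215.74,83.34 227.61,67.30 238.24,51.27 246.85,37.74 252.70,29.16 255.01,28.03.

Run 4: power S340 maps to stroke `#ff00ff` (engrave). The run returns to its start, so emit a `<polygon>` with points (Y-flipped): 93.41,96.42 205.31,96.42 205.31,192.10 93.41,192.10.

<svg xmlns="http://www.w3.org/2000/svg" width="365.10mm" height="200.41mm" viewBox="0 0 365.10 200.41">
  <polygon points="44.07,81.29 59.51,98.35 42.45,113.79 27.01,96.73" fill="none" stroke="#ff00ff"/>
  <polyline points="262.88,153.00 317.10,98.62 172.65,9.70" fill="none" stroke="#000000"/>
  <polyline points="180.35,106.77 191.35,105.55 203.40,96.91 215.74,83.34 227.61,67.30 238.24,51.27 246.85,37.74 252.70,29.16 255.01,28.03" fill="none" stroke="#ff00ff"/>
  <polygon points="93.41,96.42 205.31,96.42 205.31,192.10 93.41,192.10" fill="none" stroke="#ff00ff"/>
</svg>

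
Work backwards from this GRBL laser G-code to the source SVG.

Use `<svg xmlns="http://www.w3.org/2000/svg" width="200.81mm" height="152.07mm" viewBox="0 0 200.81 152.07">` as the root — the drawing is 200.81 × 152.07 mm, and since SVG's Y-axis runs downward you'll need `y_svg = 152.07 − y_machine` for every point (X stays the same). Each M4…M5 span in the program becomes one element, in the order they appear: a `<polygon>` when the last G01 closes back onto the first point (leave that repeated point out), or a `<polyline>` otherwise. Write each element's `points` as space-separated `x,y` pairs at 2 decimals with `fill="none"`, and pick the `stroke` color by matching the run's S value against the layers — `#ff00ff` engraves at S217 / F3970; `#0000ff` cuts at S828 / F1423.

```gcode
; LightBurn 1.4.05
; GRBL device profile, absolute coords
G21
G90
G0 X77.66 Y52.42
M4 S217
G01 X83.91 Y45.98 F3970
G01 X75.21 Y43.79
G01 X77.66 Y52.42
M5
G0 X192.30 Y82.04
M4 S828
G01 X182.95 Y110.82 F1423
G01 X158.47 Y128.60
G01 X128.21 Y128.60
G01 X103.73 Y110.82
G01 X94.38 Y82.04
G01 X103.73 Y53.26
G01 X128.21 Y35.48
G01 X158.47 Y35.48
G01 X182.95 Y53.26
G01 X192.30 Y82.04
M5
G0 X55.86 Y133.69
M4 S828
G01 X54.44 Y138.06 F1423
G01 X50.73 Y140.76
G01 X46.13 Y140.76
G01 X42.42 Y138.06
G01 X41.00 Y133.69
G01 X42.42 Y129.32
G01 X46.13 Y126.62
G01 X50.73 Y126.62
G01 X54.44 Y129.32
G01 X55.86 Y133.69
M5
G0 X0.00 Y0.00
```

<svg xmlns="http://www.w3.org/2000/svg" width="200.81mm" height="152.07mm" viewBox="0 0 200.81 152.07">
  <polygon points="77.66,99.65 83.91,106.09 75.21,108.28" fill="none" stroke="#ff00ff"/>
  <polygon points="192.30,70.03 182.95,41.25 158.47,23.47 128.21,23.47 103.73,41.25 94.38,70.03 103.73,98.81 128.21,116.59 158.47,116.59 182.95,98.81" fill="none" stroke="#0000ff"/>
  <polygon points="55.86,18.38 54.44,14.01 50.73,11.31 46.13,11.31 42.42,14.01 41.00,18.38 42.42,22.75 46.13,25.45 50.73,25.45 54.44,22.75" fill="none" stroke="#0000ff"/>
</svg>

Machine Y-up, SVG Y-down with viewBox height 152.07, so y_svg = 152.07 − y_machine; X carries over.

Run 1: the run's S217 means `#ff00ff` (engrave). The run returns to its start, so emit a `<polygon>` with points (Y-flipped): 77.66,99.65 83.91,106.09 75.21,108.28.

Run 2: power S828 maps to stroke `#0000ff` (cut). The run returns to its start, so emit a `<polygon>` with points (Y-flipped): 192.30,70.03 182.95,41.25 158.47,23.47 128.21,23.47 103.73,41.25 94.38,70.03 103.73,98.81 128.21,116.59 158.47,116.59 182.95,98.81.

Run 3: power S828 maps to stroke `#0000ff` (cut). The run returns to its start, so emit a `<polygon>` with points (Y-flipped): 55.86,18.38 54.44,14.01 50.73,11.31 46.13,11.31 42.42,14.01 41.00,18.38 42.42,22.75 46.13,25.45 50.73,25.45 54.44,22.75.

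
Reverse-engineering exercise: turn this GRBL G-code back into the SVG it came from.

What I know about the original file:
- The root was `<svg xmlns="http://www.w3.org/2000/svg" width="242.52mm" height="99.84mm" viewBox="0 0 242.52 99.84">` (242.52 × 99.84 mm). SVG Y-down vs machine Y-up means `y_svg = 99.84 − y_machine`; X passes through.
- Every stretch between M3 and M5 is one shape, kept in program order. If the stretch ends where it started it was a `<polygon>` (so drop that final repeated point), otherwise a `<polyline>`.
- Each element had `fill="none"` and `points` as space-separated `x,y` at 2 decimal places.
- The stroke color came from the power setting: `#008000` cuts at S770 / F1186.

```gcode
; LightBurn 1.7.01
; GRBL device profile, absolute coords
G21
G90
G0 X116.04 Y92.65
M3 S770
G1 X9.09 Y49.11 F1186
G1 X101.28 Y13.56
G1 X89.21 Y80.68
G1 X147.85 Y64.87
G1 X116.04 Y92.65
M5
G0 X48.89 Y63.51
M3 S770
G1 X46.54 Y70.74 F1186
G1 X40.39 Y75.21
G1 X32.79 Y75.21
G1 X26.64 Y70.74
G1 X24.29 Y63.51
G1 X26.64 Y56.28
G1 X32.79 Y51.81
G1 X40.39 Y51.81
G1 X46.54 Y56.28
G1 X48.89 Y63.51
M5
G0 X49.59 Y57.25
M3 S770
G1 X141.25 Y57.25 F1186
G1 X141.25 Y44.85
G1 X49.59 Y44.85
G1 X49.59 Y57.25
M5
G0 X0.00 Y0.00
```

<svg xmlns="http://www.w3.org/2000/svg" width="242.52mm" height="99.84mm" viewBox="0 0 242.52 99.84">
  <polygon points="116.04,7.19 9.09,50.73 101.28,86.28 89.21,19.16 147.85,34.97" fill="none" stroke="#008000"/>
  <polygon points="48.89,36.33 46.54,29.10 40.39,24.63 32.79,24.63 26.64,29.10 24.29,36.33 26.64,43.56 32.79,48.03 40.39,48.03 46.54,43.56" fill="none" stroke="#008000"/>
  <polygon points="49.59,42.59 141.25,42.59 141.25,54.99 49.59,54.99" fill="none" stroke="#008000"/>
</svg>

y_svg = 99.84 − y_m. Every run uses S770, so all elements get stroke `#008000` (cut).

[1] closed run; points: 116.04,7.19 9.09,50.73 101.28,86.28 89.21,19.16 147.85,34.97

[2] closed run; points: 48.89,36.33 46.54,29.10 40.39,24.63 32.79,24.63 26.64,29.10 24.29,36.33 26.64,43.56 32.79,48.03 40.39,48.03 46.54,43.56

[3] closed run; points: 49.59,42.59 141.25,42.59 141.25,54.99 49.59,54.99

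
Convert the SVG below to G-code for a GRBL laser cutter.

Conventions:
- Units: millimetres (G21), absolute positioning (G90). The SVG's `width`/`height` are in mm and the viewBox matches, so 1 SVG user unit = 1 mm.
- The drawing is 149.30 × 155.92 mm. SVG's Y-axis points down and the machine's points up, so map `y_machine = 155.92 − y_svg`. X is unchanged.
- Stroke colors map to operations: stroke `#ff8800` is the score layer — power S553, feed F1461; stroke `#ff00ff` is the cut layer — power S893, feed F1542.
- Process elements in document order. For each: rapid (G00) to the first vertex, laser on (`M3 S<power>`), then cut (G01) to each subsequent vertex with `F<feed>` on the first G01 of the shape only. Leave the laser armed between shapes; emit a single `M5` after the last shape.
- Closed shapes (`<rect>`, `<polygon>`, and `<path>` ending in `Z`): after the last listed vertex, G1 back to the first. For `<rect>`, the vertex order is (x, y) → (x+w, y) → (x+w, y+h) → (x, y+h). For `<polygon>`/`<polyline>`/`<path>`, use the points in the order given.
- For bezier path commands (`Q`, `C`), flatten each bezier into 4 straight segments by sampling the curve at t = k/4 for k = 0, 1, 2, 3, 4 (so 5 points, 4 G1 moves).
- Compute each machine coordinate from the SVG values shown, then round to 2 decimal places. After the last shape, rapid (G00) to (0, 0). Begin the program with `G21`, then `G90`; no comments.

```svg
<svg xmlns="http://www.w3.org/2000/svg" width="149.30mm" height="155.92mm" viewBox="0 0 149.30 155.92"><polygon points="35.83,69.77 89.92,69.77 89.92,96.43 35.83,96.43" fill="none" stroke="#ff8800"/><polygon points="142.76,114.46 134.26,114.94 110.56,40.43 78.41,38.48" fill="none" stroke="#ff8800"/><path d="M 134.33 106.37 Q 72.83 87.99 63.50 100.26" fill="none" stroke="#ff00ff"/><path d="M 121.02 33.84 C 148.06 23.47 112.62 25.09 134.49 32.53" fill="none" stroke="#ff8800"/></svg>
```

1 u = 1 mm; y_m = 155.92 − y.

[1] `<polygon>` rectangle, #ff8800→score S553 F1461: (35.83,86.15) → (89.92,86.15) → (89.92,59.49) → (35.83,59.49) → (35.83,86.15) (closed)

[2] `<polygon>` closed polygon, #ff8800→score S553 F1461: (142.76,41.46) → (134.26,40.98) → (110.56,115.49) → (78.41,117.44) → (142.76,41.46) (closed)

[3] `<path>` quadratic bezier, #ff00ff→cut S893 F1542: (134.33,49.55) → (106.84,56.82) → (85.87,60.27) → (71.43,59.88) → (63.50,55.66)

[4] `<path>` cubic bezier, #ff8800→score S553 F1461: (121.02,122.08) → (131.46,127.71) → (129.69,129.41) → (126.96,127.78) → (134.49,123.39)

G21
G90
G00 X35.83 Y86.15
M3 S553
G01 X89.92 Y86.15 F1461
G01 X89.92 Y59.49
G01 X35.83 Y59.49
G01 X35.83 Y86.15
G00 X142.76 Y41.46
M3 S553
G01 X134.26 Y40.98 F1461
G01 X110.56 Y115.49
G01 X78.41 Y117.44
G01 X142.76 Y41.46
G00 X134.33 Y49.55
M3 S893
G01 X106.84 Y56.82 F1542
G01 X85.87 Y60.27
G01 X71.43 Y59.88
G01 X63.50 Y55.66
G00 X121.02 Y122.08
M3 S553
G01 X131.46 Y127.71 F1461
G01 X129.69 Y129.41
G01 X126.96 Y127.78
G01 X134.49 Y123.39
M5
G00 X0.00 Y0.00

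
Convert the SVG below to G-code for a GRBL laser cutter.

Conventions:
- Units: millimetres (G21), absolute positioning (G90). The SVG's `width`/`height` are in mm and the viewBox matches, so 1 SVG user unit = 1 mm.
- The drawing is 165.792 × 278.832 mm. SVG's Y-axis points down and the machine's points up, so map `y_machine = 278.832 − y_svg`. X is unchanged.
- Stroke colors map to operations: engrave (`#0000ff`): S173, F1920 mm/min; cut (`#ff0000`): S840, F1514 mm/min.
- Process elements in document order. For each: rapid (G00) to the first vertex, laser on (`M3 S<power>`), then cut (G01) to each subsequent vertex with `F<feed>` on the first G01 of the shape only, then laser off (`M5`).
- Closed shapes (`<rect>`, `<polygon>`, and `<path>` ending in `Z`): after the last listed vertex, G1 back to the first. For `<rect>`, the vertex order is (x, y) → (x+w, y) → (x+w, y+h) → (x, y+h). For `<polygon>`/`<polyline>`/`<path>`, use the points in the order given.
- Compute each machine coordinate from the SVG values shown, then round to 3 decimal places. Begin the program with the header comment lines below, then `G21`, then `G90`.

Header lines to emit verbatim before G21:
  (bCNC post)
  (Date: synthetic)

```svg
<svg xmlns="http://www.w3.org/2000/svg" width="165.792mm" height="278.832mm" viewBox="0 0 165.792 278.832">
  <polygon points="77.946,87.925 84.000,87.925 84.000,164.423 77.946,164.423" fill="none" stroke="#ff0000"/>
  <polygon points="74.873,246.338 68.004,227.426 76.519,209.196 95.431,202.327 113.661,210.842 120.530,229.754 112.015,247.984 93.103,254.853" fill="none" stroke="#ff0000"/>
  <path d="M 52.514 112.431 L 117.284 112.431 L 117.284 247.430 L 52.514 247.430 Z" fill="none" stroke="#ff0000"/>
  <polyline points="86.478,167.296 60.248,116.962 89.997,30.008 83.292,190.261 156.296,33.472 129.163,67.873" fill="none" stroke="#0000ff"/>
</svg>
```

(bCNC post)
(Date: synthetic)
G21
G90
G00 X77.946 Y190.907
M3 S840
G01 X84.000 Y190.907 F1514
G01 X84.000 Y114.409
G01 X77.946 Y114.409
G01 X77.946 Y190.907
M5
G00 X74.873 Y32.494
M3 S840
G01 X68.004 Y51.406 F1514
G01 X76.519 Y69.636
G01 X95.431 Y76.505
G01 X113.661 Y67.990
G01 X120.530 Y49.078
G01 X112.015 Y30.848
G01 X93.103 Y23.979
G01 X74.873 Y32.494
M5
G00 X52.514 Y166.401
M3 S840
G01 X117.284 Y166.401 F1514
G01 X117.284 Y31.402
G01 X52.514 Y31.402
G01 X52.514 Y166.401
M5
G00 X86.478 Y111.536
M3 S173
G01 X60.248 Y161.870 F1920
G01 X89.997 Y248.824
G01 X83.292 Y88.571
G01 X156.296 Y245.360
G01 X129.163 Y210.959
M5

viewBox `0 0 165.792 278.832` with mm width/height → 1 unit = 1 mm. Flip: y_m = 278.832 − y_svg.

**Shape 1** — `<polygon>` rectangle, stroke `#ff0000` → cut (S840, F1514). Machine vertices: (77.946,190.907) → (84.000,190.907) → (84.000,114.409) → (77.946,114.409) → (77.946,190.907). Closed: final G1 returns to the first vertex.

**Shape 2** — `<polygon>` regular polygon, stroke `#ff0000` → cut (S840, F1514). Machine vertices: (74.873,32.494) → (68.004,51.406) → (76.519,69.636) → (95.431,76.505) → (113.661,67.990) → (120.530,49.078) → (112.015,30.848) → (93.103,23.979) → (74.873,32.494). Closed: final G1 returns to the first vertex.

**Shape 3** — `<path>` rectangle, stroke `#ff0000` → cut (S840, F1514). Machine vertices: (52.514,166.401) → (117.284,166.401) → (117.284,31.402) → (52.514,31.402) → (52.514,166.401). Closed: final G1 returns to the first vertex.

**Shape 4** — `<polyline>` open polyline, stroke `#0000ff` → engrave (S173, F1920). Machine vertices: (86.478,111.536) → (60.248,161.870) → (89.997,248.824) → (83.292,88.571) → (156.296,245.360) → (129.163,210.959). Open path.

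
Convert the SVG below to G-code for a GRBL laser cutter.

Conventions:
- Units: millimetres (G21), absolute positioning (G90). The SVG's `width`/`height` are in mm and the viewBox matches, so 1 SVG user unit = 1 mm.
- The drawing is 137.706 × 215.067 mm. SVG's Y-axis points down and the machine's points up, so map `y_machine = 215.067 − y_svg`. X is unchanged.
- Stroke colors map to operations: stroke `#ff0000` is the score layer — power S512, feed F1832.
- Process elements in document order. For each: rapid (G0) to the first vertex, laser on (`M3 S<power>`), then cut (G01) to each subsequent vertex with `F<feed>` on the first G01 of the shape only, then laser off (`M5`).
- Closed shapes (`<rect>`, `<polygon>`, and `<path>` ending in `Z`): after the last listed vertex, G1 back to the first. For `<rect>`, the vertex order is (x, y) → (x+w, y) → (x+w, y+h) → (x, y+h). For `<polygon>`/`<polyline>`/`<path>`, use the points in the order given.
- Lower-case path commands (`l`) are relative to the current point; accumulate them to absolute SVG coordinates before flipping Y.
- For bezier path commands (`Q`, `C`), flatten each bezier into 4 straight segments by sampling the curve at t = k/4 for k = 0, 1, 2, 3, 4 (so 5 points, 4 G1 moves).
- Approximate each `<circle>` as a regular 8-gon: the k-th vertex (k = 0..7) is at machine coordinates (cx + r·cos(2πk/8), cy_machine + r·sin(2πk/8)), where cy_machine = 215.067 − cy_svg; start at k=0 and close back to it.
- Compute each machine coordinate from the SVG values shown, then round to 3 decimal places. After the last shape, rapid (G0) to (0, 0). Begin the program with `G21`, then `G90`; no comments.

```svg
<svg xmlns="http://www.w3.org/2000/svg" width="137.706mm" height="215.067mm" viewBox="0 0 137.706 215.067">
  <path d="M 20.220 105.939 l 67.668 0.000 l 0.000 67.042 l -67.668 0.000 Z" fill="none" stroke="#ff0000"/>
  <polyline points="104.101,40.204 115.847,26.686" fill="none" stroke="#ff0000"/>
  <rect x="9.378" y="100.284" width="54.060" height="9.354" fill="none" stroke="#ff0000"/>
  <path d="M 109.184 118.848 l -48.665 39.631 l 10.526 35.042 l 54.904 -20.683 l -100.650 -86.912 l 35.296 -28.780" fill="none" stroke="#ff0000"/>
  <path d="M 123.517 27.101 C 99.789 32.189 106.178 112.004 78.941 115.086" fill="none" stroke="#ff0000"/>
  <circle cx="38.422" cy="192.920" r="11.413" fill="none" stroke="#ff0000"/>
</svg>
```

viewBox `0 0 137.706 215.067` with mm width/height → 1 unit = 1 mm. Flip: y_m = 215.067 − y_svg.

**Shape 1** — `<path>` rectangle, stroke `#ff0000` → score (S512, F1832). Machine vertices: (20.220,109.128) → (87.888,109.128) → (87.888,42.086) → (20.220,42.086) → (20.220,109.128). Closed: final G1 returns to the first vertex.

**Shape 2** — `<polyline>` line segment, stroke `#ff0000` → score (S512, F1832). Machine vertices: (104.101,174.863) → (115.847,188.381). Open path.

**Shape 3** — `<rect>` rectangle, stroke `#ff0000` → score (S512, F1832). Machine vertices: (9.378,114.783) → (63.438,114.783) → (63.438,105.429) → (9.378,105.429) → (9.378,114.783). Closed: final G1 returns to the first vertex.

**Shape 4** — `<path>` open polyline, stroke `#ff0000` → score (S512, F1832). Machine vertices: (109.184,96.219) → (60.519,56.588) → (71.045,21.546) → (125.949,42.229) → (25.299,129.141) → (60.595,157.921). Open path.

**Shape 5** — `<path>` cubic bezier, stroke `#ff0000` → score (S512, F1832). Control points (SVG): P0=(123.517,27.101), P1=(99.789,32.189), P2=(106.178,112.004), P3=(78.941,115.086); sampled at t=k/4. Machine vertices: (123.517,187.966) → (110.372,172.505) → (102.545,143.221) → (94.060,114.313) → (78.941,99.981). Open path.

**Shape 6** — `<circle>` circle, stroke `#ff0000` → score (S512, F1832). Machine vertices: (49.835,22.147) → (46.492,30.217) → (38.422,33.560) → (30.352,30.217) → (27.009,22.147) → (30.352,14.077) → (38.422,10.734) → (46.492,14.077) → (49.835,22.147). Closed: final G1 returns to the first vertex.

G21
G90
G0 X20.220 Y109.128
M3 S512
G01 X87.888 Y109.128 F1832
G01 X87.888 Y42.086
G01 X20.220 Y42.086
G01 X20.220 Y109.128
M5
G0 X104.101 Y174.863
M3 S512
G01 X115.847 Y188.381 F1832
M5
G0 X9.378 Y114.783
M3 S512
G01 X63.438 Y114.783 F1832
G01 X63.438 Y105.429
G01 X9.378 Y105.429
G01 X9.378 Y114.783
M5
G0 X109.184 Y96.219
M3 S512
G01 X60.519 Y56.588 F1832
G01 X71.045 Y21.546
G01 X125.949 Y42.229
G01 X25.299 Y129.141
G01 X60.595 Y157.921
M5
G0 X123.517 Y187.966
M3 S512
G01 X110.372 Y172.505 F1832
G01 X102.545 Y143.221
G01 X94.060 Y114.313
G01 X78.941 Y99.981
M5
G0 X49.835 Y22.147
M3 S512
G01 X46.492 Y30.217 F1832
G01 X38.422 Y33.560
G01 X30.352 Y30.217
G01 X27.009 Y22.147
G01 X30.352 Y14.077
G01 X38.422 Y10.734
G01 X46.492 Y14.077
G01 X49.835 Y22.147
M5
G0 X0.000 Y0.000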